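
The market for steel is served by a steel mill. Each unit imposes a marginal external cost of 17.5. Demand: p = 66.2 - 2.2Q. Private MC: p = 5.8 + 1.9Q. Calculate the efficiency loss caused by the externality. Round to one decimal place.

Market equilibrium (private): 5.8 + 1.9Q = 66.2 - 2.2Q → Q_m = 14.7317.
Social marginal cost = private MC + MEC = 23.3 + 1.9Q.
Set SMC = demand: 23.3 + 1.9Q = 66.2 - 2.2Q → Q* = 10.4634.
The welfare-loss triangle has base |Q_m − Q*| and height MEC(Q_m) (the vertical gap between SMC and demand is zero at Q* and MEC at Q_m).
DWL = ½ × 4.2683 × 17.5000 = 37.3476.

DWL = 37.3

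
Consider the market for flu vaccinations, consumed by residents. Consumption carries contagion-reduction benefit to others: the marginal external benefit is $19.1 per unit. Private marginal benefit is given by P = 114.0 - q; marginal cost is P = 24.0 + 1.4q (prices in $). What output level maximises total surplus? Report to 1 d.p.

q* = 45.5

Social marginal benefit = demand + MEB = 133.1 - q.
Set SMB = MC: 133.1 - q = 24.0 + 1.4q → q* = 45.4583.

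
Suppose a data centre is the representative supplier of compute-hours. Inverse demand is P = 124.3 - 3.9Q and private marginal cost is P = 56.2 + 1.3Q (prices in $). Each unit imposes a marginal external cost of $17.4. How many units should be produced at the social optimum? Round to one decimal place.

Q* = 9.8

Social marginal cost = private MC + MEC = 73.6 + 1.3Q.
Set SMC = demand: 73.6 + 1.3Q = 124.3 - 3.9Q → Q* = 9.7500.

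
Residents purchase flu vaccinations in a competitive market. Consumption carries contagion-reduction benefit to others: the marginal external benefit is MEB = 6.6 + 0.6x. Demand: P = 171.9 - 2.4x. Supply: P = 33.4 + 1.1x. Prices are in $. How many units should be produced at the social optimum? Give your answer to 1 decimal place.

Social marginal benefit = demand + MEB = 178.5 - 1.8x.
Set SMB = MC: 178.5 - 1.8x = 33.4 + 1.1x → x* = 50.0345.

x* = 50.0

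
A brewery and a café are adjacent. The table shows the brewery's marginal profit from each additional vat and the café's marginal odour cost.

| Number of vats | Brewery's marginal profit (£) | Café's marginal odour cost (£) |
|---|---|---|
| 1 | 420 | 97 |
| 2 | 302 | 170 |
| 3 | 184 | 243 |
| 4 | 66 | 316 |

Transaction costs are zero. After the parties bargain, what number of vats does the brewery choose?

2

Bargaining reaches the level where marginal profit last exceeds marginal odour cost.
That holds through level 2 (302 ≥ 170) but not at 3 (184 < 243).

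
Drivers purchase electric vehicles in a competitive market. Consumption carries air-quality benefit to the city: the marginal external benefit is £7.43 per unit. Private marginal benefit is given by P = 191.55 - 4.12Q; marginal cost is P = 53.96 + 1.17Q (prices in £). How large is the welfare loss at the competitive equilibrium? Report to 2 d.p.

DWL = £5.22

Market equilibrium (private): 53.96 + 1.17Q = 191.55 - 4.12Q → Q_m = 26.0095.
Social marginal benefit = demand + MEB = 198.98 - 4.12Q.
Set SMB = MC: 198.98 - 4.12Q = 53.96 + 1.17Q → Q* = 27.4140.
Between Q* and Q_m the wedge SMB − MC runs linearly from 0 to MEB(Q_m), so the loss is a triangle.
DWL = ½ × 1.4045 × 7.4300 = 5.2177.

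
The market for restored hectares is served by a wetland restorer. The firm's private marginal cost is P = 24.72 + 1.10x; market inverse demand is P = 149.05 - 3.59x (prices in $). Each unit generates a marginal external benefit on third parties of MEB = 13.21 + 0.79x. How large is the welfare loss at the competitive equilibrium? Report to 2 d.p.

Market equilibrium (private): 24.72 + 1.10x = 149.05 - 3.59x → x_m = 26.5096.
Social marginal cost = private MC − MEB = 11.51 + 0.31x.
Set SMC = demand: 11.51 + 0.31x = 149.05 - 3.59x → x* = 35.2667.
Between x* and x_m the wedge demand − SMC runs linearly from 0 to MEB(x_m), so the loss is a triangle.
DWL = ½ × 8.7571 × 34.1526 = 149.5389.

DWL = $149.54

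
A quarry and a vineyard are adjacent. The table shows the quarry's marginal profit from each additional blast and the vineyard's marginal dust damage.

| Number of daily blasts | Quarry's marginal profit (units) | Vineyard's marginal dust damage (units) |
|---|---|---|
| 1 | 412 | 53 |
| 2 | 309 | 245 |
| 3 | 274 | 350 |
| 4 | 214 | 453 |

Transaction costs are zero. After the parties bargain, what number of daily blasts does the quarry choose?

2

Bargaining reaches the level where marginal profit last exceeds marginal dust damage.
That holds through level 2 (309 ≥ 245) but not at 3 (274 < 350).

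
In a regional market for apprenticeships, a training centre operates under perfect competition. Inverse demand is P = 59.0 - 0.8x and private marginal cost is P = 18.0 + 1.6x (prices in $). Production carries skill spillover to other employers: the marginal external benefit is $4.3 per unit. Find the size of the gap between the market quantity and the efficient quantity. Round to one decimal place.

Market equilibrium (private): 18.0 + 1.6x = 59.0 - 0.8x → x_m = 17.0833.
Social marginal cost = private MC − MEB = 13.7 + 1.6x.
Set SMC = demand: 13.7 + 1.6x = 59.0 - 0.8x → x* = 18.8750.
Gap = |17.0833 − 18.8750| = 1.7917.

1.8 units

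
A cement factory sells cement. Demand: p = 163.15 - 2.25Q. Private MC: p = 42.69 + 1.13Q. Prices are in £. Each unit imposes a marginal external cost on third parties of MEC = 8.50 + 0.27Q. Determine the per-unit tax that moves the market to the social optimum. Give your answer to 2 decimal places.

Social marginal cost = private MC + MEC = 51.19 + 1.40Q.
Set SMC = demand: 51.19 + 1.40Q = 163.15 - 2.25Q → Q* = 30.6740.
The Pigouvian tax equals MEC at Q*: 8.50 + 0.27×30.6740 = 16.7820.

tax = £16.78 per unit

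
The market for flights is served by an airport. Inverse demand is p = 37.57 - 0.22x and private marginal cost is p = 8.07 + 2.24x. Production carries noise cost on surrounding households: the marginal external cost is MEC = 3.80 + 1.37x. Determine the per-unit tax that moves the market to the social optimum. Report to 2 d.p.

tax = 12.99 per unit

Social marginal cost = private MC + MEC = 11.87 + 3.61x.
Set SMC = demand: 11.87 + 3.61x = 37.57 - 0.22x → x* = 6.7102.
The Pigouvian tax equals MEC at x*: 3.80 + 1.37×6.7102 = 12.9930.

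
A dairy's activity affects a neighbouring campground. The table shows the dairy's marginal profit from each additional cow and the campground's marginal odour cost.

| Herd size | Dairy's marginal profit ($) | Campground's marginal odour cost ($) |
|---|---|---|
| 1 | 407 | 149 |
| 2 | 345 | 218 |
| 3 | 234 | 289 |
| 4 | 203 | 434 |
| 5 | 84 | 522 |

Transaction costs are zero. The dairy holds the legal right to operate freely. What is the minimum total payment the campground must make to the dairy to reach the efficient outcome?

Left alone the dairy would choose level 5 (marginal profit stays positive).
Efficient level: k* = 2 (marginal profit ≥ marginal odour cost through 2).
The campground must at least cover the dairy's forgone profit from cutting 5→2: 234 + 203 + 84 = 521.

$521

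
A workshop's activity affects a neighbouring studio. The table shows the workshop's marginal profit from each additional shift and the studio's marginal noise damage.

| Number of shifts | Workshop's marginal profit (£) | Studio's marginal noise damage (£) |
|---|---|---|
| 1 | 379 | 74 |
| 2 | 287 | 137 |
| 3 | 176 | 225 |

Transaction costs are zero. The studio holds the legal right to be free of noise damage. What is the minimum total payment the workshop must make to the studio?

£211

Efficient level: marginal profit ≥ marginal noise damage through level 2, so k* = 2.
With the studio holding the right, the workshop must at least compensate total damage at k*: 74 + 137 = 211.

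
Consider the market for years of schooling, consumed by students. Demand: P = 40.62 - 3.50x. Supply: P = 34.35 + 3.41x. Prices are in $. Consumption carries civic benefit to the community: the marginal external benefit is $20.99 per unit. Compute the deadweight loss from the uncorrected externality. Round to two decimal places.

DWL = $31.88

Market equilibrium (private): 34.35 + 3.41x = 40.62 - 3.50x → x_m = 0.9074.
Social marginal benefit = demand + MEB = 61.61 - 3.50x.
Set SMB = MC: 61.61 - 3.50x = 34.35 + 3.41x → x* = 3.9450.
The loss is the area between SMB and MC from x* to x_m; with linear curves that's a triangle of height MEB(x_m).
DWL = ½ × 3.0376 × 20.9900 = 31.8796.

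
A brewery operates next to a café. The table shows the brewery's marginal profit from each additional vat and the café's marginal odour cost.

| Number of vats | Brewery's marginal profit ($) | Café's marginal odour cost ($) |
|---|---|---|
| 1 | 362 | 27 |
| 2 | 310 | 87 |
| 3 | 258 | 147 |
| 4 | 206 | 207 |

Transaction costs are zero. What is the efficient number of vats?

3

Bargaining reaches the level where marginal profit last exceeds marginal odour cost.
That holds through level 3 (258 ≥ 147) but not at 4 (206 < 207).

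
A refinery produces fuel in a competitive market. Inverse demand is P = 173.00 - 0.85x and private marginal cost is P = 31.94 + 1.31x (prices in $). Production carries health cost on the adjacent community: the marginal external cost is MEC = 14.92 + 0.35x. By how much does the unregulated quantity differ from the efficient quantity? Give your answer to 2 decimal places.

15.05 units

Market equilibrium (private): 31.94 + 1.31x = 173.00 - 0.85x → x_m = 65.3056.
Social marginal cost = private MC + MEC = 46.86 + 1.66x.
Set SMC = demand: 46.86 + 1.66x = 173.00 - 0.85x → x* = 50.2550.
Gap = |65.3056 − 50.2550| = 15.0506.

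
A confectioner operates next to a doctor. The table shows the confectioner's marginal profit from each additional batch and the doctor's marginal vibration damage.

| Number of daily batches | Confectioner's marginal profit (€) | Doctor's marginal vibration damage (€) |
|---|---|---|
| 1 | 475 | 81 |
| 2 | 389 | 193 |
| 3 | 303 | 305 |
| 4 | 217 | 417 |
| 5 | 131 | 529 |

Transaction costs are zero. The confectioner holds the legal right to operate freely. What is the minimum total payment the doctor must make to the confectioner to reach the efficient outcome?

Left alone the confectioner would choose level 5 (marginal profit stays positive).
Efficient level: k* = 2 (marginal profit ≥ marginal vibration damage through 2).
The doctor must at least cover the confectioner's forgone profit from cutting 5→2: 303 + 217 + 131 = 651.

€651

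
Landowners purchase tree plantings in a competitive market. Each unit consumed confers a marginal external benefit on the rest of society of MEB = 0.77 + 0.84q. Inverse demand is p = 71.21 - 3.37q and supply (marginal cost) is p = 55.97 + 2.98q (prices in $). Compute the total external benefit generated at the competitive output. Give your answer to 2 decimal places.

Market equilibrium (private): 55.97 + 2.98q = 71.21 - 3.37q → q_m = 2.4000.
Total external benefit = ∫₀^{q_m} (0.77 + 0.84q) dq = 0.77×2.4000 + ½×0.84×2.4000² = 4.2672.

$4.27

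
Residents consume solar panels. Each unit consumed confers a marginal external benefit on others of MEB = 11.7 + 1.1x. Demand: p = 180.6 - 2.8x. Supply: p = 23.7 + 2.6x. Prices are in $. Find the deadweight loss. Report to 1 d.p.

DWL = $221.7

Market equilibrium (private): 23.7 + 2.6x = 180.6 - 2.8x → x_m = 29.0556.
Social marginal benefit = demand + MEB = 192.3 - 1.7x.
Set SMB = MC: 192.3 - 1.7x = 23.7 + 2.6x → x* = 39.2093.
The loss is the area between SMB and MC from x* to x_m; with linear curves that's a triangle of height MEB(x_m).
DWL = ½ × 10.1537 × 43.6611 = 221.6609.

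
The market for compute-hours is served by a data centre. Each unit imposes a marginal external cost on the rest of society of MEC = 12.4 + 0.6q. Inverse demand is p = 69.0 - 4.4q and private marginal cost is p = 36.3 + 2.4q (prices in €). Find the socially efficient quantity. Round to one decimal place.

Social marginal cost = private MC + MEC = 48.7 + 3.0q.
Set SMC = demand: 48.7 + 3.0q = 69.0 - 4.4q → q* = 2.7432.

q* = 2.7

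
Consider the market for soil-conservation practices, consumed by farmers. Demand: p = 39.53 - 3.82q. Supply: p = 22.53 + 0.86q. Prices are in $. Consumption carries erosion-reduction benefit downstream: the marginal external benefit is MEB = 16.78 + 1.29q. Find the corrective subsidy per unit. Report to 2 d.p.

subsidy = $29.63 per unit

Social marginal benefit = demand + MEB = 56.31 - 2.53q.
Set SMB = MC: 56.31 - 2.53q = 22.53 + 0.86q → q* = 9.9646.
The Pigouvian subsidy equals MEB at q*: 16.78 + 1.29×9.9646 = 29.6343.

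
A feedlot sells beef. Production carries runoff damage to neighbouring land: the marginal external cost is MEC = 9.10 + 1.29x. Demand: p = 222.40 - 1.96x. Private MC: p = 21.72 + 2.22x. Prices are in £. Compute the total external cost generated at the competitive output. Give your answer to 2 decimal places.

Market equilibrium (private): 21.72 + 2.22x = 222.40 - 1.96x → x_m = 48.0096.
Total external cost = ∫₀^{x_m} (9.10 + 1.29x) dx = 9.10×48.0096 + ½×1.29×48.0096² = 1923.5619.

£1923.56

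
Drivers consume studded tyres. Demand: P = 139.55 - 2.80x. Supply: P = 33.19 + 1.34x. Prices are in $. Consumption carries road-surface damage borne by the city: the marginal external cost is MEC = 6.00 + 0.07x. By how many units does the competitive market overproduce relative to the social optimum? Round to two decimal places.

Market equilibrium (private): 33.19 + 1.34x = 139.55 - 2.80x → x_m = 25.6908.
Social marginal benefit = demand − MEC = 133.55 - 2.87x.
Set SMB = MC: 133.55 - 2.87x = 33.19 + 1.34x → x* = 23.8385.
Gap = |25.6908 − 23.8385| = 1.8523.

1.85 units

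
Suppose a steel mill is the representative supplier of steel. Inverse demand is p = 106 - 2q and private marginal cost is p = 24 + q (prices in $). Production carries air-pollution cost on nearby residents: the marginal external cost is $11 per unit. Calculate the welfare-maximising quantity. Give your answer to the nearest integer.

q* = 24

Social marginal cost = private MC + MEC = 35 + q.
Set SMC = demand: 35 + q = 106 - 2q → q* = 23.6667.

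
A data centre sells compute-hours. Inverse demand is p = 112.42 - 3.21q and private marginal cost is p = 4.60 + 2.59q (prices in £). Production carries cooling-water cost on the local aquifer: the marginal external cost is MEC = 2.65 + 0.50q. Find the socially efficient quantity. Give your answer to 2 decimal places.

q* = 16.69

Social marginal cost = private MC + MEC = 7.25 + 3.09q.
Set SMC = demand: 7.25 + 3.09q = 112.42 - 3.21q → q* = 16.6937.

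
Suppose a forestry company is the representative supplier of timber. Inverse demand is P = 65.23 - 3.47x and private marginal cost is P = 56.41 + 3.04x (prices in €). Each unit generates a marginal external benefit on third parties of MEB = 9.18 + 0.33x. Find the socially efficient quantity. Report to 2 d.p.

Social marginal cost = private MC − MEB = 47.23 + 2.71x.
Set SMC = demand: 47.23 + 2.71x = 65.23 - 3.47x → x* = 2.9126.

x* = 2.91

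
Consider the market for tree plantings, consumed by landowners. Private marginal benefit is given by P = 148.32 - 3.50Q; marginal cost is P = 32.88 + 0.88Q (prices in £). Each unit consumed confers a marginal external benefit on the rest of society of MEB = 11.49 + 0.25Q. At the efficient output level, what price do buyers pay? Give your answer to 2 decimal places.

Social marginal benefit = demand + MEB = 159.81 - 3.25Q.
Set SMB = MC: 159.81 - 3.25Q = 32.88 + 0.88Q → Q* = 30.7337.
Consumer price on the demand curve at Q*: 148.32 − 3.50×30.7337 = 40.7521.

P = £40.75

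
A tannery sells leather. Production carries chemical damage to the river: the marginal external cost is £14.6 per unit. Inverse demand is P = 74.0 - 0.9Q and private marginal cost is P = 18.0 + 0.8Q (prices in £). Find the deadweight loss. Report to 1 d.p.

Market equilibrium (private): 18.0 + 0.8Q = 74.0 - 0.9Q → Q_m = 32.9412.
Social marginal cost = private MC + MEC = 32.6 + 0.8Q.
Set SMC = demand: 32.6 + 0.8Q = 74.0 - 0.9Q → Q* = 24.3529.
Between Q* and Q_m the wedge SMC − demand runs linearly from 0 to MEC(Q_m), so the loss is a triangle.
DWL = ½ × 8.5883 × 14.6000 = 62.6946.

DWL = £62.7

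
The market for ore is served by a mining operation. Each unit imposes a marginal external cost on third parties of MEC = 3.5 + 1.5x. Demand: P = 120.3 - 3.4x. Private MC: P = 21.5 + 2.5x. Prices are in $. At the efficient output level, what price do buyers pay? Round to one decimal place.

Social marginal cost = private MC + MEC = 25.0 + 4.0x.
Set SMC = demand: 25.0 + 4.0x = 120.3 - 3.4x → x* = 12.8784.
Consumer price on the demand curve at x*: 120.3 − 3.4×12.8784 = 76.5134.

P = $76.5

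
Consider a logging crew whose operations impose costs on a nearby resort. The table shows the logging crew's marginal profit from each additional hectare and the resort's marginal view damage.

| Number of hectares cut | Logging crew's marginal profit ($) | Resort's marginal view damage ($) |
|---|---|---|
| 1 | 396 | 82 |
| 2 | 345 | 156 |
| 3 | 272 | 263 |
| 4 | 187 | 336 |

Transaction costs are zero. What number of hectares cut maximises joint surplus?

Bargaining reaches the level where marginal profit last exceeds marginal view damage.
That holds through level 3 (272 ≥ 263) but not at 4 (187 < 336).

3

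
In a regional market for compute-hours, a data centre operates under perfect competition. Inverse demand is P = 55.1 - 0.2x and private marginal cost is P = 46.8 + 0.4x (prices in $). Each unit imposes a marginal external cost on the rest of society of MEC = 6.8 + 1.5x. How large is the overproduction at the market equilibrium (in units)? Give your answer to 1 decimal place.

13.1 units

Market equilibrium (private): 46.8 + 0.4x = 55.1 - 0.2x → x_m = 13.8333.
Social marginal cost = private MC + MEC = 53.6 + 1.9x.
Set SMC = demand: 53.6 + 1.9x = 55.1 - 0.2x → x* = 0.7143.
Gap = |13.8333 − 0.7143| = 13.1190.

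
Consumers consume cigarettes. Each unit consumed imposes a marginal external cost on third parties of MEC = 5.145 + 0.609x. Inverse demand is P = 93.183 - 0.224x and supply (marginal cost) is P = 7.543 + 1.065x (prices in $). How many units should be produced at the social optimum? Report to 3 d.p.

x* = 42.410

Social marginal benefit = demand − MEC = 88.038 - 0.833x.
Set SMB = MC: 88.038 - 0.833x = 7.543 + 1.065x → x* = 42.4104.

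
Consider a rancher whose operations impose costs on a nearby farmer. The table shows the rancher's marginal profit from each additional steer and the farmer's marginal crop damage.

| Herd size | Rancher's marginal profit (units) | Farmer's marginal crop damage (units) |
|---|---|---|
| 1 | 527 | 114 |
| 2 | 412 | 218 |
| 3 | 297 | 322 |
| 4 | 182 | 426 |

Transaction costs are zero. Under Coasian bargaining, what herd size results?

Bargaining reaches the level where marginal profit last exceeds marginal crop damage.
That holds through level 2 (412 ≥ 218) but not at 3 (297 < 322).

2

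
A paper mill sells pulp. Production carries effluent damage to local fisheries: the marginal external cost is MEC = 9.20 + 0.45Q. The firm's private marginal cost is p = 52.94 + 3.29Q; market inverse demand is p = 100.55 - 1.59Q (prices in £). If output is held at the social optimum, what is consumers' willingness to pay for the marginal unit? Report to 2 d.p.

Social marginal cost = private MC + MEC = 62.14 + 3.74Q.
Set SMC = demand: 62.14 + 3.74Q = 100.55 - 1.59Q → Q* = 7.2064.
Consumer price on the demand curve at Q*: 100.55 − 1.59×7.2064 = 89.0918.

P = £89.09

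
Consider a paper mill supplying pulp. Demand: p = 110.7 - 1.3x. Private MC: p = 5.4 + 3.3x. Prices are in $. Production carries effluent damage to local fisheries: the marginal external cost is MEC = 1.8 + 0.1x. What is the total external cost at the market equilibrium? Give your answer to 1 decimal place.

Market equilibrium (private): 5.4 + 3.3x = 110.7 - 1.3x → x_m = 22.8913.
Total external cost = ∫₀^{x_m} (1.8 + 0.1x) dx = 1.8×22.8913 + ½×0.1×22.8913² = 67.4049.

$67.4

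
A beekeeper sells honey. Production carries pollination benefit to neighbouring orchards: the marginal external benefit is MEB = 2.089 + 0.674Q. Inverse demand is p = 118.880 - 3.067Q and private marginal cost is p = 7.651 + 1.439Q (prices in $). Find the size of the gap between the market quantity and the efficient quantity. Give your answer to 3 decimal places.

Market equilibrium (private): 7.651 + 1.439Q = 118.880 - 3.067Q → Q_m = 24.6846.
Social marginal cost = private MC − MEB = 5.562 + 0.765Q.
Set SMC = demand: 5.562 + 0.765Q = 118.880 - 3.067Q → Q* = 29.5715.
Gap = |24.6846 − 29.5715| = 4.8869.

4.887 units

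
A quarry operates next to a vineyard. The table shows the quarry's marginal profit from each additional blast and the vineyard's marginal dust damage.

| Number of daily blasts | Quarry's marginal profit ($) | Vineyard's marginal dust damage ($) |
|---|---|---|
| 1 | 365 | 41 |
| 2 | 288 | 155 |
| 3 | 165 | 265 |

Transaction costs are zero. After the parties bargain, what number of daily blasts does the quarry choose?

2

Bargaining reaches the level where marginal profit last exceeds marginal dust damage.
That holds through level 2 (288 ≥ 155) but not at 3 (165 < 265).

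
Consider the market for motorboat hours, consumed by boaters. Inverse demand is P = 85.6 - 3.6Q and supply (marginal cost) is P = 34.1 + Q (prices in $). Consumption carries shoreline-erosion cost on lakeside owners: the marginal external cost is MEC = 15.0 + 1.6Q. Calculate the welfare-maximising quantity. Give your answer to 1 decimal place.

Q* = 5.9

Social marginal benefit = demand − MEC = 70.6 - 5.2Q.
Set SMB = MC: 70.6 - 5.2Q = 34.1 + Q → Q* = 5.8871.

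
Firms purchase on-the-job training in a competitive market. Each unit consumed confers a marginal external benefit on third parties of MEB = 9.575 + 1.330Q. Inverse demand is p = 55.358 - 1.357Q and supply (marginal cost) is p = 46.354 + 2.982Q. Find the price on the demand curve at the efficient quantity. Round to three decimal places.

P = 46.979

Social marginal benefit = demand + MEB = 64.933 - 0.027Q.
Set SMB = MC: 64.933 - 0.027Q = 46.354 + 2.982Q → Q* = 6.1745.
Consumer price on the demand curve at Q*: 55.358 − 1.357×6.1745 = 46.9792.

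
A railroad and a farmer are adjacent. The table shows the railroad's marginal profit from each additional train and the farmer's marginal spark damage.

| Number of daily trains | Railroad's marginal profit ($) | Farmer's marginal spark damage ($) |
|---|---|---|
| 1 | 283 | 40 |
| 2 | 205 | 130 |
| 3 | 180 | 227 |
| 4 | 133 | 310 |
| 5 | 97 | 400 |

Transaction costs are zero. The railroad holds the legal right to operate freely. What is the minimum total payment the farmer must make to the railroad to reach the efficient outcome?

$410

Left alone the railroad would choose level 5 (marginal profit stays positive).
Efficient level: k* = 2 (marginal profit ≥ marginal spark damage through 2).
The farmer must at least cover the railroad's forgone profit from cutting 5→2: 180 + 133 + 97 = 410.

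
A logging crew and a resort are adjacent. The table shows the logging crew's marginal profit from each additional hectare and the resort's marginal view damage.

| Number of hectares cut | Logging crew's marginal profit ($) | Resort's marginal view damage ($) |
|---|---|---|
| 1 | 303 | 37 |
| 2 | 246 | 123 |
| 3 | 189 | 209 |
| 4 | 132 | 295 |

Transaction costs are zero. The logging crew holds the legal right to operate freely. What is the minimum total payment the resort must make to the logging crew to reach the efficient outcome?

$321

Left alone the logging crew would choose level 4 (marginal profit stays positive).
Efficient level: k* = 2 (marginal profit ≥ marginal view damage through 2).
The resort must at least cover the logging crew's forgone profit from cutting 4→2: 189 + 132 = 321.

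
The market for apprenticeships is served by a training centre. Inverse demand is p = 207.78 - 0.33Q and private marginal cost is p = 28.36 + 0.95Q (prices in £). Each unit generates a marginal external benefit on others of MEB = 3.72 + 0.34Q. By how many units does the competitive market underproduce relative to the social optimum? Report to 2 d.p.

54.66 units

Market equilibrium (private): 28.36 + 0.95Q = 207.78 - 0.33Q → Q_m = 140.1719.
Social marginal cost = private MC − MEB = 24.64 + 0.61Q.
Set SMC = demand: 24.64 + 0.61Q = 207.78 - 0.33Q → Q* = 194.8298.
Gap = |140.1719 − 194.8298| = 54.6579.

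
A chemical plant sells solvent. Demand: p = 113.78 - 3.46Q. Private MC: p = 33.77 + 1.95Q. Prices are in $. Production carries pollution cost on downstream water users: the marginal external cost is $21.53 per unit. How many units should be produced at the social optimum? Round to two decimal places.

Social marginal cost = private MC + MEC = 55.30 + 1.95Q.
Set SMC = demand: 55.30 + 1.95Q = 113.78 - 3.46Q → Q* = 10.8096.

Q* = 10.81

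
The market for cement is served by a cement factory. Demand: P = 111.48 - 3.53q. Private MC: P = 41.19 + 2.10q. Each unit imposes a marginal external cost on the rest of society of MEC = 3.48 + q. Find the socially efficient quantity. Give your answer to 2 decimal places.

Social marginal cost = private MC + MEC = 44.67 + 3.10q.
Set SMC = demand: 44.67 + 3.10q = 111.48 - 3.53q → q* = 10.0769.

q* = 10.08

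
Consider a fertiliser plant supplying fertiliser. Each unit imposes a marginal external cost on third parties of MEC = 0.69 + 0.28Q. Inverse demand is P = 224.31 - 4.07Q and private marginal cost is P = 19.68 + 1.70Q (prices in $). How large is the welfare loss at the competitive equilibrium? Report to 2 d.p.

Market equilibrium (private): 19.68 + 1.70Q = 224.31 - 4.07Q → Q_m = 35.4645.
Social marginal cost = private MC + MEC = 20.37 + 1.98Q.
Set SMC = demand: 20.37 + 1.98Q = 224.31 - 4.07Q → Q* = 33.7091.
The loss is the area between SMC and demand from Q* to Q_m; with linear curves that's a triangle of height MEC(Q_m).
DWL = ½ × 1.7554 × 10.6201 = 9.3213.

DWL = $9.32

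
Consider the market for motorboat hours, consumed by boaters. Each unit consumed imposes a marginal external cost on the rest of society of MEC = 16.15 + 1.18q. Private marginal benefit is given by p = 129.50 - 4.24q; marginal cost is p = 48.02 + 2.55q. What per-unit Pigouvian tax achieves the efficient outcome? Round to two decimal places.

tax = 25.82 per unit

Social marginal benefit = demand − MEC = 113.35 - 5.42q.
Set SMB = MC: 113.35 - 5.42q = 48.02 + 2.55q → q* = 8.1970.
The Pigouvian tax equals MEC at q*: 16.15 + 1.18×8.1970 = 25.8225.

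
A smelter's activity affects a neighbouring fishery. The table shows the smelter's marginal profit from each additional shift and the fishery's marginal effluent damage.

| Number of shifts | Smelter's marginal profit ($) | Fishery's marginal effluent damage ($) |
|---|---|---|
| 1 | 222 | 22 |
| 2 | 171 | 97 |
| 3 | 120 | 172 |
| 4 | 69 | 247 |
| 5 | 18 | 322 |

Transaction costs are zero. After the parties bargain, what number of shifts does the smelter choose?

Bargaining reaches the level where marginal profit last exceeds marginal effluent damage.
That holds through level 2 (171 ≥ 97) but not at 3 (120 < 172).

2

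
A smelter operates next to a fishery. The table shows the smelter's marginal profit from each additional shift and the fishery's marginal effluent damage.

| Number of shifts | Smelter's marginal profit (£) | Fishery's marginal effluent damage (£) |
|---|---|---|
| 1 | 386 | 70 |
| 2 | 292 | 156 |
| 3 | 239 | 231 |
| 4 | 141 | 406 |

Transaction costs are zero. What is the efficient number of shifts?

Bargaining reaches the level where marginal profit last exceeds marginal effluent damage.
That holds through level 3 (239 ≥ 231) but not at 4 (141 < 406).

3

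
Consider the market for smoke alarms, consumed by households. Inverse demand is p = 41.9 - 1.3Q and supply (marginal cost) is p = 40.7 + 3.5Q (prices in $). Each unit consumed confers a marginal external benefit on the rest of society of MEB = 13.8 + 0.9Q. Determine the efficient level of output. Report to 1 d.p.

Q* = 3.8

Social marginal benefit = demand + MEB = 55.7 - 0.4Q.
Set SMB = MC: 55.7 - 0.4Q = 40.7 + 3.5Q → Q* = 3.8462.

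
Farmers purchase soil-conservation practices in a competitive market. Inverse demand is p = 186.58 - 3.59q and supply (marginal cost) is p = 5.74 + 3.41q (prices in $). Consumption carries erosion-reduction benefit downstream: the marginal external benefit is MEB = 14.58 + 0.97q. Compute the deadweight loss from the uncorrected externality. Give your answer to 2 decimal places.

DWL = $130.29

Market equilibrium (private): 5.74 + 3.41q = 186.58 - 3.59q → q_m = 25.8343.
Social marginal benefit = demand + MEB = 201.16 - 2.62q.
Set SMB = MC: 201.16 - 2.62q = 5.74 + 3.41q → q* = 32.4080.
The loss is the area between SMB and MC from q* to q_m; with linear curves that's a triangle of height MEB(q_m).
DWL = ½ × 6.5737 × 39.6393 = 130.2884.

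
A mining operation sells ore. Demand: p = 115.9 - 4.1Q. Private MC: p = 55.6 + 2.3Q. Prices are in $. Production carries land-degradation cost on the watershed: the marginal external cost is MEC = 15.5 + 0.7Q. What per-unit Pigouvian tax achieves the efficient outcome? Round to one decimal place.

tax = $19.9 per unit

Social marginal cost = private MC + MEC = 71.1 + 3.0Q.
Set SMC = demand: 71.1 + 3.0Q = 115.9 - 4.1Q → Q* = 6.3099.
The Pigouvian tax equals MEC at Q*: 15.5 + 0.7×6.3099 = 19.9169.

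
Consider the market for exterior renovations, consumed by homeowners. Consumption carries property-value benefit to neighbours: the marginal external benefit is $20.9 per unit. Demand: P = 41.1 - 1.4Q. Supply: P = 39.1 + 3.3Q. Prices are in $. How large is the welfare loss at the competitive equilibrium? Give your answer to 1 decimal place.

Market equilibrium (private): 39.1 + 3.3Q = 41.1 - 1.4Q → Q_m = 0.4255.
Social marginal benefit = demand + MEB = 62.0 - 1.4Q.
Set SMB = MC: 62.0 - 1.4Q = 39.1 + 3.3Q → Q* = 4.8723.
Height of the DWL triangle at Q_m is SMB(Q_m) − MC(Q_m) = MEB(Q_m) = 20.9000.
DWL = ½ × 4.4468 × 20.9000 = 46.4691.

DWL = $46.5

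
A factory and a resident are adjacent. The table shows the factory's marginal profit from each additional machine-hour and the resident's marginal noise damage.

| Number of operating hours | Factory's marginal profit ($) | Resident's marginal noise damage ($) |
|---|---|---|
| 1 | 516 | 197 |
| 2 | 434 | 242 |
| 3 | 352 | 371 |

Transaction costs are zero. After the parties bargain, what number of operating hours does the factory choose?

Bargaining reaches the level where marginal profit last exceeds marginal noise damage.
That holds through level 2 (434 ≥ 242) but not at 3 (352 < 371).

2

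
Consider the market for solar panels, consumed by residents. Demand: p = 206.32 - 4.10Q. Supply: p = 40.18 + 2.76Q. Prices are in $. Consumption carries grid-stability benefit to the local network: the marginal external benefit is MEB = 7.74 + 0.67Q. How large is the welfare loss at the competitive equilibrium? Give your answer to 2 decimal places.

Market equilibrium (private): 40.18 + 2.76Q = 206.32 - 4.10Q → Q_m = 24.2187.
Social marginal benefit = demand + MEB = 214.06 - 3.43Q.
Set SMB = MC: 214.06 - 3.43Q = 40.18 + 2.76Q → Q* = 28.0905.
The loss is the area between SMB and MC from Q* to Q_m; with linear curves that's a triangle of height MEB(Q_m).
DWL = ½ × 3.8718 × 23.9665 = 46.3967.

DWL = $46.40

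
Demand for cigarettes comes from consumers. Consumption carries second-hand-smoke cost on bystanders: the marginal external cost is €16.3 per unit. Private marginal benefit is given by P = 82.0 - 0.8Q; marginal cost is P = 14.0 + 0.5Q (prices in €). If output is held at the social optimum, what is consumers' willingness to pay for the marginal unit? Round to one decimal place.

P = €50.2

Social marginal benefit = demand − MEC = 65.7 - 0.8Q.
Set SMB = MC: 65.7 - 0.8Q = 14.0 + 0.5Q → Q* = 39.7692.
Consumer price on the demand curve at Q*: 82.0 − 0.8×39.7692 = 50.1846.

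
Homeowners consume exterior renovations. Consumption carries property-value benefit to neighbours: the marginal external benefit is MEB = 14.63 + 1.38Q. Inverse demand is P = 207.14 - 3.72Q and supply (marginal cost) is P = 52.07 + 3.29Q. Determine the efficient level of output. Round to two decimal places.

Q* = 30.14

Social marginal benefit = demand + MEB = 221.77 - 2.34Q.
Set SMB = MC: 221.77 - 2.34Q = 52.07 + 3.29Q → Q* = 30.1421.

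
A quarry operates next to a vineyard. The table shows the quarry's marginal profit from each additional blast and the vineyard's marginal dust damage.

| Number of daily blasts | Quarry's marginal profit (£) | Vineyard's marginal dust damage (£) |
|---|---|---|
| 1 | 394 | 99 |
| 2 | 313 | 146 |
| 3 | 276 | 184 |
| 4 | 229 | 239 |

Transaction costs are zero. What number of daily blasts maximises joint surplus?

Bargaining reaches the level where marginal profit last exceeds marginal dust damage.
That holds through level 3 (276 ≥ 184) but not at 4 (229 < 239).

3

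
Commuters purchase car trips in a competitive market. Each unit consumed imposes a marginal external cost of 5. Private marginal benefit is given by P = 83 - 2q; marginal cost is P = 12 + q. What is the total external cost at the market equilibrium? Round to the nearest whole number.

Market equilibrium (private): 12 + q = 83 - 2q → q_m = 23.6667.
Total external cost = MEC × q_m = 5 × 23.6667 = 118.3335.

118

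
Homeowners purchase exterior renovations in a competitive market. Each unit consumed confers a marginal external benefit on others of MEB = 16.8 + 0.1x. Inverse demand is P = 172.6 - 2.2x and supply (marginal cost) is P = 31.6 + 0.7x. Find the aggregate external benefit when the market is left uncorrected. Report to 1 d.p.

935.0

Market equilibrium (private): 31.6 + 0.7x = 172.6 - 2.2x → x_m = 48.6207.
Total external benefit = ∫₀^{x_m} (16.8 + 0.1x) dx = 16.8×48.6207 + ½×0.1×48.6207² = 935.0264.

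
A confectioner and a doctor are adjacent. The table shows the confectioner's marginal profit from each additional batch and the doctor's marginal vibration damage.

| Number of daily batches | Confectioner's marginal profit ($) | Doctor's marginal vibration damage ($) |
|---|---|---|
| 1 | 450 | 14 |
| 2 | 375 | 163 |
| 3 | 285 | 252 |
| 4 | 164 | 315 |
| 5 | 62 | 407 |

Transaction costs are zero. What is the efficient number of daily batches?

3

Bargaining reaches the level where marginal profit last exceeds marginal vibration damage.
That holds through level 3 (285 ≥ 252) but not at 4 (164 < 315).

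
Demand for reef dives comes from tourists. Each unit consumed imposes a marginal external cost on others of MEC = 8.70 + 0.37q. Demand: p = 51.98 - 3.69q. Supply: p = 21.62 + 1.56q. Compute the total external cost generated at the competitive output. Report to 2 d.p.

Market equilibrium (private): 21.62 + 1.56q = 51.98 - 3.69q → q_m = 5.7829.
Total external cost = ∫₀^{q_m} (8.70 + 0.37q) dq = 8.70×5.7829 + ½×0.37×5.7829² = 56.4980.

56.50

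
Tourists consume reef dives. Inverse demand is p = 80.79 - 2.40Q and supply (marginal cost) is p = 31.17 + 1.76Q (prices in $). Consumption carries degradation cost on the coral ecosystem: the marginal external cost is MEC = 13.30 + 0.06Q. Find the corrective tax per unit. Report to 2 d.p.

tax = $13.82 per unit

Social marginal benefit = demand − MEC = 67.49 - 2.46Q.
Set SMB = MC: 67.49 - 2.46Q = 31.17 + 1.76Q → Q* = 8.6066.
The Pigouvian tax equals MEC at Q*: 13.30 + 0.06×8.6066 = 13.8164.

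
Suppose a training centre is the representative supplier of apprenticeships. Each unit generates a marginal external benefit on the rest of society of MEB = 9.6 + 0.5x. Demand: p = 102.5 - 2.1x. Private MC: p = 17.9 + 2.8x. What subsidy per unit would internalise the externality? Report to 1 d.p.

Social marginal cost = private MC − MEB = 8.3 + 2.3x.
Set SMC = demand: 8.3 + 2.3x = 102.5 - 2.1x → x* = 21.4091.
The Pigouvian subsidy equals MEB at x*: 9.6 + 0.5×21.4091 = 20.3046.

subsidy = 20.3 per unit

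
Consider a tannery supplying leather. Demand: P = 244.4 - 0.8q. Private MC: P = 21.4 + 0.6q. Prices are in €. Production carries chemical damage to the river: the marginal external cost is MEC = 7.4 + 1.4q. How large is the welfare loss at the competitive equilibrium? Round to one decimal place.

Market equilibrium (private): 21.4 + 0.6q = 244.4 - 0.8q → q_m = 159.2857.
Social marginal cost = private MC + MEC = 28.8 + 2.0q.
Set SMC = demand: 28.8 + 2.0q = 244.4 - 0.8q → q* = 77.0000.
The welfare-loss triangle has base |q_m − q*| and height MEC(q_m) (the vertical gap between SMC and demand is zero at q* and MEC at q_m).
DWL = ½ × 82.2857 × 230.4000 = 9479.3126.

DWL = €9479.3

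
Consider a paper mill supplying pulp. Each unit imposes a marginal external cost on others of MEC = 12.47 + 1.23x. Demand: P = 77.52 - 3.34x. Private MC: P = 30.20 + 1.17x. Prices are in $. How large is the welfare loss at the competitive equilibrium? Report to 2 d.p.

Market equilibrium (private): 30.20 + 1.17x = 77.52 - 3.34x → x_m = 10.4922.
Social marginal cost = private MC + MEC = 42.67 + 2.40x.
Set SMC = demand: 42.67 + 2.40x = 77.52 - 3.34x → x* = 6.0714.
Between x* and x_m the wedge SMC − demand runs linearly from 0 to MEC(x_m), so the loss is a triangle.
DWL = ½ × 4.4208 × 25.3755 = 56.0900.

DWL = $56.09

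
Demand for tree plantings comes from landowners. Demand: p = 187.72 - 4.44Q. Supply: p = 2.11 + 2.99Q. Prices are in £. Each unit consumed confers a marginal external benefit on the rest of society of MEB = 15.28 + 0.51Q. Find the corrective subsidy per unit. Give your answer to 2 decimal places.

Social marginal benefit = demand + MEB = 203.00 - 3.93Q.
Set SMB = MC: 203.00 - 3.93Q = 2.11 + 2.99Q → Q* = 29.0303.
The Pigouvian subsidy equals MEB at Q*: 15.28 + 0.51×29.0303 = 30.0855.

subsidy = £30.09 per unit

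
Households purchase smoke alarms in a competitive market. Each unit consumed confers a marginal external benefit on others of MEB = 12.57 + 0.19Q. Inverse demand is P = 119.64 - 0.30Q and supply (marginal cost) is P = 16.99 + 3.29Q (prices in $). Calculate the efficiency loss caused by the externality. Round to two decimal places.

Market equilibrium (private): 16.99 + 3.29Q = 119.64 - 0.30Q → Q_m = 28.5933.
Social marginal benefit = demand + MEB = 132.21 - 0.11Q.
Set SMB = MC: 132.21 - 0.11Q = 16.99 + 3.29Q → Q* = 33.8882.
The welfare-loss triangle has base |Q_m − Q*| and height MEB(Q_m) (the vertical gap between SMB and MC is zero at Q* and MEB at Q_m).
DWL = ½ × 5.2949 × 18.0027 = 47.6612.

DWL = $47.66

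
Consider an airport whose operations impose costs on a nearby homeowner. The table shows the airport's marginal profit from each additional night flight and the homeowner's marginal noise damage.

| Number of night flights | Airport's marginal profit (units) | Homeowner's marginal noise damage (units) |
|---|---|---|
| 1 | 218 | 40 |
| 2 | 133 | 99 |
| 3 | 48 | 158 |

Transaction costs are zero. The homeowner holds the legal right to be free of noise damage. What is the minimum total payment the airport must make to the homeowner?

139

Efficient level: marginal profit ≥ marginal noise damage through level 2, so k* = 2.
With the homeowner holding the right, the airport must at least compensate total damage at k*: 40 + 99 = 139.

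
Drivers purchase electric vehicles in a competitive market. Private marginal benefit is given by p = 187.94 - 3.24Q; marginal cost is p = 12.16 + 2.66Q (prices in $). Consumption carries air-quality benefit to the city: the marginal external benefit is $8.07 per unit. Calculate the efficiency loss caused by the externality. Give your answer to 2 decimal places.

Market equilibrium (private): 12.16 + 2.66Q = 187.94 - 3.24Q → Q_m = 29.7932.
Social marginal benefit = demand + MEB = 196.01 - 3.24Q.
Set SMB = MC: 196.01 - 3.24Q = 12.16 + 2.66Q → Q* = 31.1610.
Height of the DWL triangle at Q_m is SMB(Q_m) − MC(Q_m) = MEB(Q_m) = 8.0700.
DWL = ½ × 1.3678 × 8.0700 = 5.5191.

DWL = $5.52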